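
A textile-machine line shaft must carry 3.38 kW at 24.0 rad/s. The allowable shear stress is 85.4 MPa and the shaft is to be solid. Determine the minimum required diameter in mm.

20.3 mm

ω = 24.0 rad/s, so T = P/ω = 3.38×10³ / 24.00 = 140.8 N·m.
For a solid shaft τ_max = 16T/(πd³), so d = (16T/(π τ_allow))^(1/3) = (16·140.8/(π·8.54×10^7))^(1/3) = 0.02033 m.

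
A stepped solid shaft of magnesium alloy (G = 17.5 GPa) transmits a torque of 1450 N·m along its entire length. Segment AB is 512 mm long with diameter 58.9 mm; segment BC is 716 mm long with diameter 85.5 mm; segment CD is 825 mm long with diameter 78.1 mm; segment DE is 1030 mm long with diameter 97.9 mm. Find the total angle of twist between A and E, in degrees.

J_AB = π(0.0589)⁴/32 = 1.18×10^-6 m⁴; J_BC = π(0.0855)⁴/32 = 5.25×10^-6 m⁴; J_CD = π(0.0781)⁴/32 = 3.65×10^-6 m⁴; J_DE = π(0.0979)⁴/32 = 9.02×10^-6 m⁴.
θ = (T/G)·Σ L_i/J_i = (1450/17.5×10⁹)·(0.512/1.18×10^-6 + 0.716/5.25×10^-6 + 0.825/3.65×10^-6 + 1.03/9.02×10^-6) = 0.07539 rad.

4.32°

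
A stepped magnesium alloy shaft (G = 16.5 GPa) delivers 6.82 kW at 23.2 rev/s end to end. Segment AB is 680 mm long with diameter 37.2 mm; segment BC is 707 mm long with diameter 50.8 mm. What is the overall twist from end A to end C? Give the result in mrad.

ω = 2π·23.2 = 145.8 rad/s, so T = P/ω = 6.82×10³ / 145.8 = 46.79 N·m.
J_AB = π(0.0372)⁴/32 = 1.88×10^-7 m⁴; J_BC = π(0.0508)⁴/32 = 6.54×10^-7 m⁴.
θ = (T/G)·Σ L_i/J_i = (46.79/16.5×10⁹)·(0.680/1.88×10^-7 + 0.707/6.54×10^-7) = 0.01332 rad.

13.3 mrad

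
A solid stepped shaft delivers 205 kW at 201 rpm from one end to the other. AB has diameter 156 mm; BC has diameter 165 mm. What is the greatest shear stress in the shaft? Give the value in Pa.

1.31e7 Pa

ω = 2π·201/60 = 21.05 rad/s, so T = P/ω = 205×10³ / 21.05 = 9739 N·m.
Under the same torque, τ_max = 16T/(πd³) is largest where d is smallest — segment AB (d = 156 mm).
τ_max = 16·9739/(π·(0.156)³) = 1.307×10^7 Pa.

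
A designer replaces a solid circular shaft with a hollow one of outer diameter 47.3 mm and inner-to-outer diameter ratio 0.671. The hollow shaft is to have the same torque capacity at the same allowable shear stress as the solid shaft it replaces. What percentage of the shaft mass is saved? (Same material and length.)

36.1 %

Equal τ_max and T ⇒ the solid shaft needs d_s³ = d_o³(1−k⁴), so d_s = 47.3·(1−0.671⁴)^(1/3) = 43.86 mm.
Area ratio A_h/A_s = d_o²(1−k²)/d_s² = (1−k²)/(1−k⁴)^(2/3) = 0.6394.
Mass saving = 1 − 0.6394 = 36.1 %.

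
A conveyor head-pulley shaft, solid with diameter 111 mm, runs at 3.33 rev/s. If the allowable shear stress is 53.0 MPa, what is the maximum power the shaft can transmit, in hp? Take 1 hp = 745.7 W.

J = πd⁴/32 = π(0.111)⁴/32 = 1.490×10^-5 m⁴.
T_max = τ_allow·J/r = 5.30×10^7 × 1.490×10^-5 / 0.0555 = 14230 N·m.
ω = 2π·3.33 = 20.92 rad/s, so P_max = T_max·ω = 2.978×10^5 W.

399 hp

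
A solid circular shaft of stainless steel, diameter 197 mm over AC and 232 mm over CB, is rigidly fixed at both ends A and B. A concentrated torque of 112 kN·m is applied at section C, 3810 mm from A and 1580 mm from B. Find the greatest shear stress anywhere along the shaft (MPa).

Compatibility: T_A·a/J_AC = T_B·b/J_CB with T_A + T_B = T₀.
J_AC = 1.48×10^-4 m⁴, J_CB = 2.84×10^-4 m⁴, so T_A = T₀·(J_AC/a)/((J_AC/a)+(J_CB/b)) = 19860 N·m, T_B = 92140 N·m.
τ in each portion: τ_AC = 1.32×10^7 Pa, τ_CB = 3.76×10^7 Pa; maximum is in CB.
τ_max = T_CB·r/J = 92140·0.116/2.84×10^-4 = 3.758×10^7 Pa.

37.6 MPa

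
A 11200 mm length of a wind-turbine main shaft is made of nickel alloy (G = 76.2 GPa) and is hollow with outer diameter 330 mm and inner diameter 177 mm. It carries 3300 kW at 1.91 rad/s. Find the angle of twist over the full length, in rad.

0.238 rad

ω = 1.91 rad/s, so T = P/ω = 3300×10³ / 1.910 = 1.728e6 N·m.
J = π(d_o⁴ − d_i⁴)/32 = π(0.330⁴ − 0.177⁴)/32 = 1.068×10^-3 m⁴.
θ = T·L/(G·J) = 1.728e6 × 11.2 / (76.2×10⁹ × 1.068×10^-3) = 0.2378 rad.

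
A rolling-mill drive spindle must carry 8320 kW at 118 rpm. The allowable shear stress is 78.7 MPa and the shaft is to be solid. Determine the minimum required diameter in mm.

ω = 2π·118/60 = 12.36 rad/s, so T = P/ω = 8320×10³ / 12.36 = 673300 N·m.
For a solid shaft τ_max = 16T/(πd³), so d = (16T/(π τ_allow))^(1/3) = (16·673300/(π·7.87×10^7))^(1/3) = 0.3519 m.

352 mm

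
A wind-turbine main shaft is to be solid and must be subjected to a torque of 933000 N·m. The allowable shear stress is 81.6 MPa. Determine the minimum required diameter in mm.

388 mm

For a solid shaft τ_max = 16T/(πd³), so d = (16T/(π τ_allow))^(1/3) = (16·933000/(π·8.16×10^7))^(1/3) = 0.3876 m.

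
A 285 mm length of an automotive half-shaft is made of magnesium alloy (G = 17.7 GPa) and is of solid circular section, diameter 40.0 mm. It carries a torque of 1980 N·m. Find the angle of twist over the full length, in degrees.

7.27°

J = πd⁴/32 = π(0.0400)⁴/32 = 2.513×10^-7 m⁴.
θ = T·L/(G·J) = 1980 × 0.285 / (17.7×10⁹ × 2.513×10^-7) = 0.1269 rad.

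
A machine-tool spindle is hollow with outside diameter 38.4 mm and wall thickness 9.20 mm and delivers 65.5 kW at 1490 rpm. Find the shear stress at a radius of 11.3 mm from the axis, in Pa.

ω = 2π·1490/60 = 156.0 rad/s, so T = P/ω = 65.5×10³ / 156.0 = 419.8 N·m.
J = π(d_o⁴ − d_i⁴)/32 = π(0.0384⁴ − 0.0200⁴)/32 = 1.978×10^-7 m⁴.
Shear stress varies linearly with radius: τ = T·r/J = 419.8 × 0.0113 / 1.978×10^-7 = 2.399×10^7 Pa.

2.40e7 Pa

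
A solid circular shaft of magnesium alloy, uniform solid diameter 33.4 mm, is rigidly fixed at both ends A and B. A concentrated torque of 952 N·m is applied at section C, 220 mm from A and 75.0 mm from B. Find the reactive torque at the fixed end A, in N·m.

242 N·m

With uniform GJ and both ends fixed, compatibility θ_AC = θ_CB gives T_A·a = T_B·b, together with T_A + T_B = T₀.
T_A = T₀·b/(a+b) = 952.0·75.0/295.0 = 242.0 N·m; T_B = 710.0 N·m.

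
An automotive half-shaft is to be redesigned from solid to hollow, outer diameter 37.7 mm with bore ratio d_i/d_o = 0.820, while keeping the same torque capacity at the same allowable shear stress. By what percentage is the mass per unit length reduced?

51.1 %

Equal τ_max and T ⇒ the solid shaft needs d_s³ = d_o³(1−k⁴), so d_s = 37.7·(1−0.820⁴)^(1/3) = 30.85 mm.
Area ratio A_h/A_s = d_o²(1−k²)/d_s² = (1−k²)/(1−k⁴)^(2/3) = 0.4893.
Mass saving = 1 − 0.4893 = 51.1 %.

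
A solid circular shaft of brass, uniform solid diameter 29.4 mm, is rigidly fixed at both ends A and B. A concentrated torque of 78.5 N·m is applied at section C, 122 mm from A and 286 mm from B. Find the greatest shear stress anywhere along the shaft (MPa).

11.0 MPa

With uniform GJ and both ends fixed, compatibility θ_AC = θ_CB gives T_A·a = T_B·b, together with T_A + T_B = T₀.
T_A = T₀·b/(a+b) = 78.50·286/408.0 = 55.03 N·m; T_B = 23.47 N·m.
τ in each portion: τ_AC = 1.10×10^7 Pa, τ_CB = 4.70×10^6 Pa; maximum is in AC.
τ_max = T_AC·r/J = 55.03·0.0147/7.33×10^-8 = 1.103×10^7 Pa.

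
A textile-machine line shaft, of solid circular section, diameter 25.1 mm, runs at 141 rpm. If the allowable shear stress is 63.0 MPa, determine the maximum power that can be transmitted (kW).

2.89 kW

J = πd⁴/32 = π(0.0251)⁴/32 = 3.897×10^-8 m⁴.
T_max = τ_allow·J/r = 6.30×10^7 × 3.897×10^-8 / 0.0126 = 195.6 N·m.
ω = 2π·141/60 = 14.77 rad/s, so P_max = T_max·ω = 2888 W.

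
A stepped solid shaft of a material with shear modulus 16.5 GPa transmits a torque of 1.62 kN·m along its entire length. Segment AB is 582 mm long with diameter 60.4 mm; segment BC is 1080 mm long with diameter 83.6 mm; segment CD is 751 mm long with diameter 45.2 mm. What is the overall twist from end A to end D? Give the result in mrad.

J_AB = π(0.0604)⁴/32 = 1.31×10^-6 m⁴; J_BC = π(0.0836)⁴/32 = 4.80×10^-6 m⁴; J_CD = π(0.0452)⁴/32 = 4.10×10^-7 m⁴.
θ = (T/G)·Σ L_i/J_i = (1620/16.5×10⁹)·(0.582/1.31×10^-6 + 1.08/4.80×10^-6 + 0.751/4.10×10^-7) = 0.2458 rad.

246 mrad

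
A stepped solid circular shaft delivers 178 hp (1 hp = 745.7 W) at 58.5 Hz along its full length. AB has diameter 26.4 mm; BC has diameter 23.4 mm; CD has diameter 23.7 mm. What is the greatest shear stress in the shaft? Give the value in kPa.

ω = 2π·58.5 = 367.6 rad/s, so T = P/ω = 178×745.7 / 367.6 = 361.1 N·m.
Under the same torque, τ_max = 16T/(πd³) is largest where d is smallest — segment BC (d = 23.4 mm).
τ_max = 16·361.1/(π·(0.0234)³) = 1.435×10^8 Pa.

144000 kPa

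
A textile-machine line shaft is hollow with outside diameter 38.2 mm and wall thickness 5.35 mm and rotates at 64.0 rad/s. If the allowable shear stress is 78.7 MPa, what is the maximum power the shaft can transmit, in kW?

J = π(d_o⁴ − d_i⁴)/32 = π(0.0382⁴ − 0.0275⁴)/32 = 1.529×10^-7 m⁴.
T_max = τ_allow·J/r = 7.87×10^7 × 1.529×10^-7 / 0.0191 = 630.0 N·m.
ω = 64.0 rad/s, so P_max = T_max·ω = 4.032×10^4 W.

40.3 kW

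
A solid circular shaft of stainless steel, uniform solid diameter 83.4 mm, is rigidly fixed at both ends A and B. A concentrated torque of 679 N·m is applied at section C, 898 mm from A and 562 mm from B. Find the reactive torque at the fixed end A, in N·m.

With uniform GJ and both ends fixed, compatibility θ_AC = θ_CB gives T_A·a = T_B·b, together with T_A + T_B = T₀.
T_A = T₀·b/(a+b) = 679.0·562/1460 = 261.4 N·m; T_B = 417.6 N·m.

261 N·m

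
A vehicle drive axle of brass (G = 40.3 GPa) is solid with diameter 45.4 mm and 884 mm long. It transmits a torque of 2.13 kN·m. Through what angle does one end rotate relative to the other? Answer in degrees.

J = πd⁴/32 = π(0.0454)⁴/32 = 4.171×10^-7 m⁴.
θ = T·L/(G·J) = 2130 × 0.884 / (40.3×10⁹ × 4.171×10^-7) = 0.1120 rad.

6.42°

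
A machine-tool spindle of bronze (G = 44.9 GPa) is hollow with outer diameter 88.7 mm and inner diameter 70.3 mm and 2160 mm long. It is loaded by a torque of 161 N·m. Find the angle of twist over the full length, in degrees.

J = π(d_o⁴ − d_i⁴)/32 = π(0.0887⁴ − 0.0703⁴)/32 = 3.679×10^-6 m⁴.
θ = T·L/(G·J) = 161.0 × 2.16 / (44.9×10⁹ × 3.679×10^-6) = 2.105×10^-3 rad.

0.121°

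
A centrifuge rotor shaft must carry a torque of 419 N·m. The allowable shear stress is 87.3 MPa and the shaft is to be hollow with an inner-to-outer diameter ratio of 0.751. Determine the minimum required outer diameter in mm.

33.0 mm

For a hollow shaft with d_i/d_o = 0.751: τ_max = 16T/(π d_o³ (1−k⁴)), so d_o = [16T/(π τ_allow (1−k⁴))]^(1/3) = [16·419.0/(π·8.73×10^7·0.6819)]^(1/3) = 0.03297 m.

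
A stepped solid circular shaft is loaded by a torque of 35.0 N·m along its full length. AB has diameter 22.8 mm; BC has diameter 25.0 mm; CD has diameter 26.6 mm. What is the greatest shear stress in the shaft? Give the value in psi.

2180 psi

Under the same torque, τ_max = 16T/(πd³) is largest where d is smallest — segment AB (d = 22.8 mm).
τ_max = 16·35.00/(π·(0.0228)³) = 1.504×10^7 Pa.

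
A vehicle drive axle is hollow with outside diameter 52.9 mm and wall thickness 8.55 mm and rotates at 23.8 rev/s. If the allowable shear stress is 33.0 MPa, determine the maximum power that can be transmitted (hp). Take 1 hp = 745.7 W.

152 hp

J = π(d_o⁴ − d_i⁴)/32 = π(0.0529⁴ − 0.0358⁴)/32 = 6.076×10^-7 m⁴.
T_max = τ_allow·J/r = 3.30×10^7 × 6.076×10^-7 / 0.0264 = 758.0 N·m.
ω = 2π·23.8 = 149.5 rad/s, so P_max = T_max·ω = 1.134×10^5 W.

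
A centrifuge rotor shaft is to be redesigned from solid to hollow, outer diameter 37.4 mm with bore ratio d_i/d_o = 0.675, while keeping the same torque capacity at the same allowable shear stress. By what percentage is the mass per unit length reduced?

Equal τ_max and T ⇒ the solid shaft needs d_s³ = d_o³(1−k⁴), so d_s = 37.4·(1−0.675⁴)^(1/3) = 34.61 mm.
Area ratio A_h/A_s = d_o²(1−k²)/d_s² = (1−k²)/(1−k⁴)^(2/3) = 0.6357.
Mass saving = 1 − 0.6357 = 36.4 %.

36.4 %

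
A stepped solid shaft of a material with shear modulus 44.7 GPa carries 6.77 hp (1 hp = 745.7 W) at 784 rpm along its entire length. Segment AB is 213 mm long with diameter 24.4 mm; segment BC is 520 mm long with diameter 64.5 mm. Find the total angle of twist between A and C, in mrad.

ω = 2π·784/60 = 82.10 rad/s, so T = P/ω = 6.77×745.7 / 82.10 = 61.49 N·m.
J_AB = π(0.0244)⁴/32 = 3.48×10^-8 m⁴; J_BC = π(0.0645)⁴/32 = 1.70×10^-6 m⁴.
θ = (T/G)·Σ L_i/J_i = (61.49/44.7×10⁹)·(0.213/3.48×10^-8 + 0.520/1.70×10^-6) = 8.841×10^-3 rad.

8.84 mrad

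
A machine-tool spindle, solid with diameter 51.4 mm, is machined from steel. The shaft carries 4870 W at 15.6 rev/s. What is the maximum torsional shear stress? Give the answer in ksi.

0.270 ksi

ω = 2π·15.6 = 98.02 rad/s, so T = P/ω = 4870 / 98.02 = 49.68 N·m.
J = πd⁴/32 = π(0.0514)⁴/32 = 6.853×10^-7 m⁴.
τ_max = T·r/J = 49.68 × 0.0257 / 6.853×10^-7 = 1.863×10^6 Pa.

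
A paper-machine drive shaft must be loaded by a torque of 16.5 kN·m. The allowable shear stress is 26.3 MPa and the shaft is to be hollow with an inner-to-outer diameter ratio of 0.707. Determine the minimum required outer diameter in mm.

For a hollow shaft with d_i/d_o = 0.707: τ_max = 16T/(π d_o³ (1−k⁴)), so d_o = [16T/(π τ_allow (1−k⁴))]^(1/3) = [16·16500/(π·2.63×10^7·0.7502)]^(1/3) = 0.1621 m.

162 mm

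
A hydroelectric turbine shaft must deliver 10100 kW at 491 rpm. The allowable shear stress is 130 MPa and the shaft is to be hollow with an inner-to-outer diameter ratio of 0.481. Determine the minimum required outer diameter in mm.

201 mm

ω = 2π·491/60 = 51.42 rad/s, so T = P/ω = 10100×10³ / 51.42 = 196400 N·m.
For a hollow shaft with d_i/d_o = 0.481: τ_max = 16T/(π d_o³ (1−k⁴)), so d_o = [16T/(π τ_allow (1−k⁴))]^(1/3) = [16·196400/(π·1.30×10^8·0.9465)]^(1/3) = 0.2011 m.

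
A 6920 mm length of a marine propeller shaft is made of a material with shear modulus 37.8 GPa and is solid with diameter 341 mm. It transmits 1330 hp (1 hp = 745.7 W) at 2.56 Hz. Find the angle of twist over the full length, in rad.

0.00850 rad

ω = 2π·2.56 = 16.08 rad/s, so T = P/ω = 1330×745.7 / 16.08 = 61660 N·m.
J = πd⁴/32 = π(0.341)⁴/32 = 1.327×10^-3 m⁴.
θ = T·L/(G·J) = 61660 × 6.92 / (37.8×10⁹ × 1.327×10^-3) = 8.503×10^-3 rad.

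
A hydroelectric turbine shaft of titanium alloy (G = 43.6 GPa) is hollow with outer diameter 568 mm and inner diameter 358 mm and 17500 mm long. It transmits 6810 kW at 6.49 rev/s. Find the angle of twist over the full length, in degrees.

0.446°

ω = 2π·6.49 = 40.78 rad/s, so T = P/ω = 6810×10³ / 40.78 = 167000 N·m.
J = π(d_o⁴ − d_i⁴)/32 = π(0.568⁴ − 0.358⁴)/32 = 8.606×10^-3 m⁴.
θ = T·L/(G·J) = 167000 × 17.5 / (43.6×10⁹ × 8.606×10^-3) = 7.789×10^-3 rad.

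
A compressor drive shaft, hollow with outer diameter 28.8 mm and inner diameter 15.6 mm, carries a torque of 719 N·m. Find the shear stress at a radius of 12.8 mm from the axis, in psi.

J = π(d_o⁴ − d_i⁴)/32 = π(0.0288⁴ − 0.0156⁴)/32 = 6.173×10^-8 m⁴.
Shear stress varies linearly with radius: τ = T·r/J = 719.0 × 0.0128 / 6.173×10^-8 = 1.491×10^8 Pa.

21600 psi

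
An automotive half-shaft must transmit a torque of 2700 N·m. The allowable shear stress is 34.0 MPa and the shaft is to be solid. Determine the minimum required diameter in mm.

For a solid shaft τ_max = 16T/(πd³), so d = (16T/(π τ_allow))^(1/3) = (16·2700/(π·3.40×10^7))^(1/3) = 0.07395 m.

74.0 mm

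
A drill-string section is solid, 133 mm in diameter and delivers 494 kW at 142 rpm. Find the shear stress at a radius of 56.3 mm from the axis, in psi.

8830 psi

ω = 2π·142/60 = 14.87 rad/s, so T = P/ω = 494×10³ / 14.87 = 33220 N·m.
J = πd⁴/32 = π(0.133)⁴/32 = 3.072×10^-5 m⁴.
Shear stress varies linearly with radius: τ = T·r/J = 33220 × 0.0563 / 3.072×10^-5 = 6.089×10^7 Pa.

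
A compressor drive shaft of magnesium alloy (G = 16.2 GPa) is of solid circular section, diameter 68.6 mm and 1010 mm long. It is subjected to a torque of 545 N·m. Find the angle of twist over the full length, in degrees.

J = πd⁴/32 = π(0.0686)⁴/32 = 2.174×10^-6 m⁴.
θ = T·L/(G·J) = 545.0 × 1.01 / (16.2×10⁹ × 2.174×10^-6) = 0.01563 rad.

0.895°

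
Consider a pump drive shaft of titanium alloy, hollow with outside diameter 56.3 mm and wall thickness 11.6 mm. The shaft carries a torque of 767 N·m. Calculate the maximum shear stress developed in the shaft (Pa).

2.49e7 Pa

J = π(d_o⁴ − d_i⁴)/32 = π(0.0563⁴ − 0.0331⁴)/32 = 8.685×10^-7 m⁴.
τ_max = T·r/J = 767.0 × 0.0281 / 8.685×10^-7 = 2.486×10^7 Pa.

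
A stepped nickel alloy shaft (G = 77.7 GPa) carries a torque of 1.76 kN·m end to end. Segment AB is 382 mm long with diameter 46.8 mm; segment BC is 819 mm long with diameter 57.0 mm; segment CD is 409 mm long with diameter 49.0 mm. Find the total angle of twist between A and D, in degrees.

J_AB = π(0.0468)⁴/32 = 4.71×10^-7 m⁴; J_BC = π(0.0570)⁴/32 = 1.04×10^-6 m⁴; J_CD = π(0.0490)⁴/32 = 5.66×10^-7 m⁴.
θ = (T/G)·Σ L_i/J_i = (1760/77.7×10⁹)·(0.382/4.71×10^-7 + 0.819/1.04×10^-6 + 0.409/5.66×10^-7) = 0.05264 rad.

3.02°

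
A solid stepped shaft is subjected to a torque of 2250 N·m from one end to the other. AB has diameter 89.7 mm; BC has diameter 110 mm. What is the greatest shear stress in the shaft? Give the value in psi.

2300 psi

Under the same torque, τ_max = 16T/(πd³) is largest where d is smallest — segment AB (d = 89.7 mm).
τ_max = 16·2250/(π·(0.0897)³) = 1.588×10^7 Pa.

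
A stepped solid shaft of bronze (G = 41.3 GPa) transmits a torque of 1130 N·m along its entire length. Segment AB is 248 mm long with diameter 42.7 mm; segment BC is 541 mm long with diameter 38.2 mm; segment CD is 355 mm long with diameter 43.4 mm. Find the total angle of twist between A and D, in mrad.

119 mrad

J_AB = π(0.0427)⁴/32 = 3.26×10^-7 m⁴; J_BC = π(0.0382)⁴/32 = 2.09×10^-7 m⁴; J_CD = π(0.0434)⁴/32 = 3.48×10^-7 m⁴.
θ = (T/G)·Σ L_i/J_i = (1130/41.3×10⁹)·(0.248/3.26×10^-7 + 0.541/2.09×10^-7 + 0.355/3.48×10^-7) = 0.1195 rad.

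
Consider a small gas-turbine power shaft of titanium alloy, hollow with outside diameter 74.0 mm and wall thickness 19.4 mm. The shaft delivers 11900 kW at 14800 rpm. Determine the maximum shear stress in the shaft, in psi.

ω = 2π·14800/60 = 1550 rad/s, so T = P/ω = 11900×10³ / 1550 = 7678 N·m.
J = π(d_o⁴ − d_i⁴)/32 = π(0.0740⁴ − 0.0352⁴)/32 = 2.793×10^-6 m⁴.
τ_max = T·r/J = 7678 × 0.0370 / 2.793×10^-6 = 1.017×10^8 Pa.

14800 psi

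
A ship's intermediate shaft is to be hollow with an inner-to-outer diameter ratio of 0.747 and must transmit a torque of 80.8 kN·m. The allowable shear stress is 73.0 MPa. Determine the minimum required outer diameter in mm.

For a hollow shaft with d_i/d_o = 0.747: τ_max = 16T/(π d_o³ (1−k⁴)), so d_o = [16T/(π τ_allow (1−k⁴))]^(1/3) = [16·80800/(π·7.30×10^7·0.6886)]^(1/3) = 0.2015 m.

202 mm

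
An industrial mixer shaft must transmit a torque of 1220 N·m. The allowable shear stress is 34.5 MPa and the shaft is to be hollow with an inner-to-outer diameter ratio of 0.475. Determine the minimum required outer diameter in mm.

57.5 mm

For a hollow shaft with d_i/d_o = 0.475: τ_max = 16T/(π d_o³ (1−k⁴)), so d_o = [16T/(π τ_allow (1−k⁴))]^(1/3) = [16·1220/(π·3.45×10^7·0.9491)]^(1/3) = 0.05746 m.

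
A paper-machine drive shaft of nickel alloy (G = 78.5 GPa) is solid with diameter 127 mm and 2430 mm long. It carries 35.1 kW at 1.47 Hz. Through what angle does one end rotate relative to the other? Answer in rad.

ω = 2π·1.47 = 9.236 rad/s, so T = P/ω = 35.1×10³ / 9.236 = 3800 N·m.
J = πd⁴/32 = π(0.127)⁴/32 = 2.554×10^-5 m⁴.
θ = T·L/(G·J) = 3800 × 2.43 / (78.5×10⁹ × 2.554×10^-5) = 4.606×10^-3 rad.

0.00461 rad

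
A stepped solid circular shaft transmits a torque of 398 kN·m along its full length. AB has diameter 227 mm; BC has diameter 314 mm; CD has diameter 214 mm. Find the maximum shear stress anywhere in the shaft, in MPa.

207 MPa

Under the same torque, τ_max = 16T/(πd³) is largest where d is smallest — segment CD (d = 214 mm).
τ_max = 16·398000/(π·(0.214)³) = 2.068×10^8 Pa.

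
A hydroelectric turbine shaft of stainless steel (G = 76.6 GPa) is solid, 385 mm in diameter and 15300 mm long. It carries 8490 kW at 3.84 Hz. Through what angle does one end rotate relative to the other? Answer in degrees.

1.87°

ω = 2π·3.84 = 24.13 rad/s, so T = P/ω = 8490×10³ / 24.13 = 351900 N·m.
J = πd⁴/32 = π(0.385)⁴/32 = 2.157×10^-3 m⁴.
θ = T·L/(G·J) = 351900 × 15.3 / (76.6×10⁹ × 2.157×10^-3) = 0.03258 rad.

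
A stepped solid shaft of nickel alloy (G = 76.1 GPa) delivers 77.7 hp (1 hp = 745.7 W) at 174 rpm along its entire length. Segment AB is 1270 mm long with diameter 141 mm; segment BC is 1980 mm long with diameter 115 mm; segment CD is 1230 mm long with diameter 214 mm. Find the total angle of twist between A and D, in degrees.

ω = 2π·174/60 = 18.22 rad/s, so T = P/ω = 77.7×745.7 / 18.22 = 3180 N·m.
J_AB = π(0.141)⁴/32 = 3.88×10^-5 m⁴; J_BC = π(0.115)⁴/32 = 1.72×10^-5 m⁴; J_CD = π(0.214)⁴/32 = 2.06×10^-4 m⁴.
θ = (T/G)·Σ L_i/J_i = (3180/76.1×10⁹)·(1.27/3.88×10^-5 + 1.98/1.72×10^-5 + 1.23/2.06×10^-4) = 6.436×10^-3 rad.

0.369°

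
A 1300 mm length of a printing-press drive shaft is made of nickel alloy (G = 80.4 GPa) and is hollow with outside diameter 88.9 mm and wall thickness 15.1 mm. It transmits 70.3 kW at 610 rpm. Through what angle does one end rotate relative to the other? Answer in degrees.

0.205°

ω = 2π·610/60 = 63.88 rad/s, so T = P/ω = 70.3×10³ / 63.88 = 1101 N·m.
J = π(d_o⁴ − d_i⁴)/32 = π(0.0889⁴ − 0.0587⁴)/32 = 4.966×10^-6 m⁴.
θ = T·L/(G·J) = 1101 × 1.30 / (80.4×10⁹ × 4.966×10^-6) = 3.583×10^-3 rad.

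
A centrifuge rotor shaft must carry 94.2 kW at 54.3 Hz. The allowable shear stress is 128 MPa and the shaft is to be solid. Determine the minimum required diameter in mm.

22.2 mm

ω = 2π·54.3 = 341.2 rad/s, so T = P/ω = 94.2×10³ / 341.2 = 276.1 N·m.
For a solid shaft τ_max = 16T/(πd³), so d = (16T/(π τ_allow))^(1/3) = (16·276.1/(π·1.28×10^8))^(1/3) = 0.02223 m.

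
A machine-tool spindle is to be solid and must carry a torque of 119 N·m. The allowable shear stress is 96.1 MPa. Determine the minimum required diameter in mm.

18.5 mm

For a solid shaft τ_max = 16T/(πd³), so d = (16T/(π τ_allow))^(1/3) = (16·119.0/(π·9.61×10^7))^(1/3) = 0.01848 m.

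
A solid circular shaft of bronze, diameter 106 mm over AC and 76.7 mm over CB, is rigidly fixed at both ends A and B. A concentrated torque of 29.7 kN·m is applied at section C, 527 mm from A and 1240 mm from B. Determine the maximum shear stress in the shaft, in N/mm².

114 N/mm²

Compatibility: T_A·a/J_AC = T_B·b/J_CB with T_A + T_B = T₀.
J_AC = 1.24×10^-5 m⁴, J_CB = 3.40×10^-6 m⁴, so T_A = T₀·(J_AC/a)/((J_AC/a)+(J_CB/b)) = 26600 N·m, T_B = 3099 N·m.
τ in each portion: τ_AC = 1.14×10^8 Pa, τ_CB = 3.50×10^7 Pa; maximum is in AC.
τ_max = T_AC·r/J = 26600·0.0530/1.24×10^-5 = 1.137×10^8 Pa.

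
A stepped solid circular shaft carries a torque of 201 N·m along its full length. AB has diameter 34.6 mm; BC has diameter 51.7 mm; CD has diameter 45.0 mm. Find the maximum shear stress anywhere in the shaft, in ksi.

Under the same torque, τ_max = 16T/(πd³) is largest where d is smallest — segment AB (d = 34.6 mm).
τ_max = 16·201.0/(π·(0.0346)³) = 2.471×10^7 Pa.

3.58 ksi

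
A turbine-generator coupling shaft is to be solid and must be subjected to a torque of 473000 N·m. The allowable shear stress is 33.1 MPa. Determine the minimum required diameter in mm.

For a solid shaft τ_max = 16T/(πd³), so d = (16T/(π τ_allow))^(1/3) = (16·473000/(π·3.31×10^7))^(1/3) = 0.4175 m.

418 mm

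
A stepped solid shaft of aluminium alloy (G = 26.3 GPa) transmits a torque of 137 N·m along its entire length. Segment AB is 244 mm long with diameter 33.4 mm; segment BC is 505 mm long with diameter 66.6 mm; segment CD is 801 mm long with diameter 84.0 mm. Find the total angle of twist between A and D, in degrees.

J_AB = π(0.0334)⁴/32 = 1.22×10^-7 m⁴; J_BC = π(0.0666)⁴/32 = 1.93×10^-6 m⁴; J_CD = π(0.0840)⁴/32 = 4.89×10^-6 m⁴.
θ = (T/G)·Σ L_i/J_i = (137.0/26.3×10⁹)·(0.244/1.22×10^-7 + 0.505/1.93×10^-6 + 0.801/4.89×10^-6) = 0.01262 rad.

0.723°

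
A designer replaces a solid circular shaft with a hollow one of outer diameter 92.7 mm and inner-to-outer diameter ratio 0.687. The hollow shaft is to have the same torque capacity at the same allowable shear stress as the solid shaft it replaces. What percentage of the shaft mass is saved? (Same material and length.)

37.5 %

Equal τ_max and T ⇒ the solid shaft needs d_s³ = d_o³(1−k⁴), so d_s = 92.7·(1−0.687⁴)^(1/3) = 85.23 mm.
Area ratio A_h/A_s = d_o²(1−k²)/d_s² = (1−k²)/(1−k⁴)^(2/3) = 0.6246.
Mass saving = 1 − 0.6246 = 37.5 %.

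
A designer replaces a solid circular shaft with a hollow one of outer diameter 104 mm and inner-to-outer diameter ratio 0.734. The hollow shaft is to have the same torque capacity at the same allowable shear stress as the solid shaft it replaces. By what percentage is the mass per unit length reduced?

Equal τ_max and T ⇒ the solid shaft needs d_s³ = d_o³(1−k⁴), so d_s = 104·(1−0.734⁴)^(1/3) = 92.77 mm.
Area ratio A_h/A_s = d_o²(1−k²)/d_s² = (1−k²)/(1−k⁴)^(2/3) = 0.5797.
Mass saving = 1 − 0.5797 = 42.0 %.

42.0 %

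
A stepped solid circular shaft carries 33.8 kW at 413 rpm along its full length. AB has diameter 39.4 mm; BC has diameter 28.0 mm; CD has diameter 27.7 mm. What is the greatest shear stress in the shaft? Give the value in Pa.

ω = 2π·413/60 = 43.25 rad/s, so T = P/ω = 33.8×10³ / 43.25 = 781.5 N·m.
Under the same torque, τ_max = 16T/(πd³) is largest where d is smallest — segment CD (d = 27.7 mm).
τ_max = 16·781.5/(π·(0.0277)³) = 1.873×10^8 Pa.

1.87e8 Pa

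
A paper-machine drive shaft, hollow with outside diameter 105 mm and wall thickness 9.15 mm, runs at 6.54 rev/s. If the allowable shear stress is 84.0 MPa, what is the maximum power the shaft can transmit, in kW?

J = π(d_o⁴ − d_i⁴)/32 = π(0.105⁴ − 0.0867⁴)/32 = 6.386×10^-6 m⁴.
T_max = τ_allow·J/r = 8.40×10^7 × 6.386×10^-6 / 0.0525 = 10220 N·m.
ω = 2π·6.54 = 41.09 rad/s, so P_max = T_max·ω = 4.199×10^5 W.

420 kW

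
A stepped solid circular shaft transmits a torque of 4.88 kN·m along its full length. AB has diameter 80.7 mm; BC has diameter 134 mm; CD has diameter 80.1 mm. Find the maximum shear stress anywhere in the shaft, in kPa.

Under the same torque, τ_max = 16T/(πd³) is largest where d is smallest — segment CD (d = 80.1 mm).
τ_max = 16·4880/(π·(0.0801)³) = 4.836×10^7 Pa.

48400 kPa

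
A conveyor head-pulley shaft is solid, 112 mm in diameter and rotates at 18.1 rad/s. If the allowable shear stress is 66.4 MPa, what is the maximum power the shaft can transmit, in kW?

332 kW

J = πd⁴/32 = π(0.112)⁴/32 = 1.545×10^-5 m⁴.
T_max = τ_allow·J/r = 6.64×10^7 × 1.545×10^-5 / 0.0560 = 18320 N·m.
ω = 18.1 rad/s, so P_max = T_max·ω = 3.315×10^5 W.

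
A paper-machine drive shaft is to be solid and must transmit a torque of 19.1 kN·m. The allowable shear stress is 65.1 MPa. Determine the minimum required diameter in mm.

For a solid shaft τ_max = 16T/(πd³), so d = (16T/(π τ_allow))^(1/3) = (16·19100/(π·6.51×10^7))^(1/3) = 0.1143 m.

114 mm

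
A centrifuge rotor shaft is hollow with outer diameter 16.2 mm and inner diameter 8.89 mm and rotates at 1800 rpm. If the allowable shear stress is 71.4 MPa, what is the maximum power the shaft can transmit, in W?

J = π(d_o⁴ − d_i⁴)/32 = π(0.0162⁴ − 0.00889⁴)/32 = 6.149×10^-9 m⁴.
T_max = τ_allow·J/r = 7.14×10^7 × 6.149×10^-9 / 0.00810 = 54.20 N·m.
ω = 2π·1800/60 = 188.5 rad/s, so P_max = T_max·ω = 1.022×10^4 W.

10200 W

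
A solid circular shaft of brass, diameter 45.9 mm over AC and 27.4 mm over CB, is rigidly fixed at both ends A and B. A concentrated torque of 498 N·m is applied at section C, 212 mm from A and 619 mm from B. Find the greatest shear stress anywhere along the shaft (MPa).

25.1 MPa

Compatibility: T_A·a/J_AC = T_B·b/J_CB with T_A + T_B = T₀.
J_AC = 4.36×10^-7 m⁴, J_CB = 5.53×10^-8 m⁴, so T_A = T₀·(J_AC/a)/((J_AC/a)+(J_CB/b)) = 477.2 N·m, T_B = 20.76 N·m.
τ in each portion: τ_AC = 2.51×10^7 Pa, τ_CB = 5.14×10^6 Pa; maximum is in AC.
τ_max = T_AC·r/J = 477.2·0.0229/4.36×10^-7 = 2.513×10^7 Pa.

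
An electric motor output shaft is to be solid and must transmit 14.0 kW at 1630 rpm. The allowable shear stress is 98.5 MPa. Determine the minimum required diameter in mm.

ω = 2π·1630/60 = 170.7 rad/s, so T = P/ω = 14.0×10³ / 170.7 = 82.02 N·m.
For a solid shaft τ_max = 16T/(πd³), so d = (16T/(π τ_allow))^(1/3) = (16·82.02/(π·9.85×10^7))^(1/3) = 0.01619 m.

16.2 mm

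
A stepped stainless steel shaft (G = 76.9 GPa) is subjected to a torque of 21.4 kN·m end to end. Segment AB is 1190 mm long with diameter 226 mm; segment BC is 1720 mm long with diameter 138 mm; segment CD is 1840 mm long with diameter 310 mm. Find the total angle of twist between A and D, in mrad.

15.3 mrad

J_AB = π(0.226)⁴/32 = 2.56×10^-4 m⁴; J_BC = π(0.138)⁴/32 = 3.56×10^-5 m⁴; J_CD = π(0.310)⁴/32 = 9.07×10^-4 m⁴.
θ = (T/G)·Σ L_i/J_i = (21400/76.9×10⁹)·(1.19/2.56×10^-4 + 1.72/3.56×10^-5 + 1.84/9.07×10^-4) = 0.01530 rad.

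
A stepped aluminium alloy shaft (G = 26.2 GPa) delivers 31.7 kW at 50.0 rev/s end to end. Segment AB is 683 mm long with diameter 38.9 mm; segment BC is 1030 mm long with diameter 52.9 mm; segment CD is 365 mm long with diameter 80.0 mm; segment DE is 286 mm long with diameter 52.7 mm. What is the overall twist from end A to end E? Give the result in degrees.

1.07°

ω = 2π·50.0 = 314.2 rad/s, so T = P/ω = 31.7×10³ / 314.2 = 100.9 N·m.
J_AB = π(0.0389)⁴/32 = 2.25×10^-7 m⁴; J_BC = π(0.0529)⁴/32 = 7.69×10^-7 m⁴; J_CD = π(0.0800)⁴/32 = 4.02×10^-6 m⁴; J_DE = π(0.0527)⁴/32 = 7.57×10^-7 m⁴.
θ = (T/G)·Σ L_i/J_i = (100.9/26.2×10⁹)·(0.683/2.25×10^-7 + 1.03/7.69×10^-7 + 0.365/4.02×10^-6 + 0.286/7.57×10^-7) = 0.01867 rad.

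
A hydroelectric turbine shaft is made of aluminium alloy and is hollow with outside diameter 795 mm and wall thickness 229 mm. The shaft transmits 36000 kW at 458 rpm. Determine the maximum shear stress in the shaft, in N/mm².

ω = 2π·458/60 = 47.96 rad/s, so T = P/ω = 36000×10³ / 47.96 = 750600 N·m.
J = π(d_o⁴ − d_i⁴)/32 = π(0.795⁴ − 0.337⁴)/32 = 0.03795 m⁴.
τ_max = T·r/J = 750600 × 0.398 / 0.03795 = 7.862×10^6 Pa.

7.86 N/mm²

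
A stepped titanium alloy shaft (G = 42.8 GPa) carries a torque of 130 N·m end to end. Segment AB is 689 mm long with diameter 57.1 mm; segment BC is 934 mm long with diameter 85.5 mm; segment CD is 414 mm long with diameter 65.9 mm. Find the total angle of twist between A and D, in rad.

0.00323 rad

J_AB = π(0.0571)⁴/32 = 1.04×10^-6 m⁴; J_BC = π(0.0855)⁴/32 = 5.25×10^-6 m⁴; J_CD = π(0.0659)⁴/32 = 1.85×10^-6 m⁴.
θ = (T/G)·Σ L_i/J_i = (130.0/42.8×10⁹)·(0.689/1.04×10^-6 + 0.934/5.25×10^-6 + 0.414/1.85×10^-6) = 3.225×10^-3 rad.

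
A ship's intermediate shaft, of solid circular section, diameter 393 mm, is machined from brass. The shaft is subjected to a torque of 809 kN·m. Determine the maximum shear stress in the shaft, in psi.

9850 psi

J = πd⁴/32 = π(0.393)⁴/32 = 2.342×10^-3 m⁴.
τ_max = T·r/J = 809000 × 0.197 / 2.342×10^-3 = 6.788×10^7 Pa.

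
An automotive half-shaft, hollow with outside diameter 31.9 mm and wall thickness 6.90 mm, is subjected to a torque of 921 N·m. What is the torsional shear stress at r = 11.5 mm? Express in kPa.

116000 kPa

J = π(d_o⁴ − d_i⁴)/32 = π(0.0319⁴ − 0.0181⁴)/32 = 9.113×10^-8 m⁴.
Shear stress varies linearly with radius: τ = T·r/J = 921.0 × 0.0115 / 9.113×10^-8 = 1.162×10^8 Pa.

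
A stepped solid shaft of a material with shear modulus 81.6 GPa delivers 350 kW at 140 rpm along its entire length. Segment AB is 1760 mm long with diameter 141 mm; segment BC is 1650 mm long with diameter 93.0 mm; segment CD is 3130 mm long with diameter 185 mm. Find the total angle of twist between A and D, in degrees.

4.98°

ω = 2π·140/60 = 14.66 rad/s, so T = P/ω = 350×10³ / 14.66 = 23870 N·m.
J_AB = π(0.141)⁴/32 = 3.88×10^-5 m⁴; J_BC = π(0.0930)⁴/32 = 7.34×10^-6 m⁴; J_CD = π(0.185)⁴/32 = 1.15×10^-4 m⁴.
θ = (T/G)·Σ L_i/J_i = (23870/81.6×10⁹)·(1.76/3.88×10^-5 + 1.65/7.34×10^-6 + 3.13/1.15×10^-4) = 0.08696 rad.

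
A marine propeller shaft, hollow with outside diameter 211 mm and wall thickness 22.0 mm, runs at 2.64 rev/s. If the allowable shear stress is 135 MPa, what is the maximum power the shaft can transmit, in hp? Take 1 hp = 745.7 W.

3370 hp

J = π(d_o⁴ − d_i⁴)/32 = π(0.211⁴ − 0.167⁴)/32 = 1.182×10^-4 m⁴.
T_max = τ_allow·J/r = 1.35×10^8 × 1.182×10^-4 / 0.105 = 151300 N·m.
ω = 2π·2.64 = 16.59 rad/s, so P_max = T_max·ω = 2.510×10^6 W.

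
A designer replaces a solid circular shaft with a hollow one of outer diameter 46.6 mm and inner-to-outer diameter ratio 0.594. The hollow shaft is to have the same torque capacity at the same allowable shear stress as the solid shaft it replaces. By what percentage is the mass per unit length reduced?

29.3 %

Equal τ_max and T ⇒ the solid shaft needs d_s³ = d_o³(1−k⁴), so d_s = 46.6·(1−0.594⁴)^(1/3) = 44.58 mm.
Area ratio A_h/A_s = d_o²(1−k²)/d_s² = (1−k²)/(1−k⁴)^(2/3) = 0.7071.
Mass saving = 1 − 0.7071 = 29.3 %.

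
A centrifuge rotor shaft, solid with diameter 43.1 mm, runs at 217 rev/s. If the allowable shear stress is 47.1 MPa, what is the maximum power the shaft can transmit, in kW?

J = πd⁴/32 = π(0.0431)⁴/32 = 3.388×10^-7 m⁴.
T_max = τ_allow·J/r = 4.71×10^7 × 3.388×10^-7 / 0.0215 = 740.4 N·m.
ω = 2π·217 = 1363 rad/s, so P_max = T_max·ω = 1.010×10^6 W.

1010 kW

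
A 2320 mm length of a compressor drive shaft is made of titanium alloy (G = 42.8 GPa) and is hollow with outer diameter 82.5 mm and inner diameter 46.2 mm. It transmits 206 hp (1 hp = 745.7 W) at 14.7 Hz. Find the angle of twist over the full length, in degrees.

ω = 2π·14.7 = 92.36 rad/s, so T = P/ω = 206×745.7 / 92.36 = 1663 N·m.
J = π(d_o⁴ − d_i⁴)/32 = π(0.0825⁴ − 0.0462⁴)/32 = 4.101×10^-6 m⁴.
θ = T·L/(G·J) = 1663 × 2.32 / (42.8×10⁹ × 4.101×10^-6) = 0.02198 rad.

1.26°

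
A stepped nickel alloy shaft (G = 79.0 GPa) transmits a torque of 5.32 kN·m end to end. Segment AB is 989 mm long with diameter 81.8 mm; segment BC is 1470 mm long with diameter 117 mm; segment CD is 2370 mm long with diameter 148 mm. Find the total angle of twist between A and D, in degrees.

1.37°

J_AB = π(0.0818)⁴/32 = 4.40×10^-6 m⁴; J_BC = π(0.117)⁴/32 = 1.84×10^-5 m⁴; J_CD = π(0.148)⁴/32 = 4.71×10^-5 m⁴.
θ = (T/G)·Σ L_i/J_i = (5320/79.0×10⁹)·(0.989/4.40×10^-6 + 1.47/1.84×10^-5 + 2.37/4.71×10^-5) = 0.02392 rad.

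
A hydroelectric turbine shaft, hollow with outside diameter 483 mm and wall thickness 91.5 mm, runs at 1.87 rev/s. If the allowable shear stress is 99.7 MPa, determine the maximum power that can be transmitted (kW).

22100 kW

J = π(d_o⁴ − d_i⁴)/32 = π(0.483⁴ − 0.300⁴)/32 = 4.548×10^-3 m⁴.
T_max = τ_allow·J/r = 9.97×10^7 × 4.548×10^-3 / 0.241 = 1.878e6 N·m.
ω = 2π·1.87 = 11.75 rad/s, so P_max = T_max·ω = 2.206×10^7 W.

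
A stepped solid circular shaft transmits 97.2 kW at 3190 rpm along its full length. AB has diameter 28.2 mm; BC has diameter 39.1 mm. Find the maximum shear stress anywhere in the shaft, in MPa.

ω = 2π·3190/60 = 334.1 rad/s, so T = P/ω = 97.2×10³ / 334.1 = 291.0 N·m.
Under the same torque, τ_max = 16T/(πd³) is largest where d is smallest — segment AB (d = 28.2 mm).
τ_max = 16·291.0/(π·(0.0282)³) = 6.608×10^7 Pa.

66.1 MPa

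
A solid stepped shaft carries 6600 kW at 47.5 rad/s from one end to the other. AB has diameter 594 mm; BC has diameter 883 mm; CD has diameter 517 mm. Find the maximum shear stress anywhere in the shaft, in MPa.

5.12 MPa

ω = 47.5 rad/s, so T = P/ω = 6600×10³ / 47.50 = 138900 N·m.
Under the same torque, τ_max = 16T/(πd³) is largest where d is smallest — segment CD (d = 517 mm).
τ_max = 16·138900/(π·(0.517)³) = 5.121×10^6 Pa.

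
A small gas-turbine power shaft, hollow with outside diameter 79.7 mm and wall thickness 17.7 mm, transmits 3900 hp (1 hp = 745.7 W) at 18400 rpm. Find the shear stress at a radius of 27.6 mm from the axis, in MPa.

ω = 2π·18400/60 = 1927 rad/s, so T = P/ω = 3900×745.7 / 1927 = 1509 N·m.
J = π(d_o⁴ − d_i⁴)/32 = π(0.0797⁴ − 0.0443⁴)/32 = 3.583×10^-6 m⁴.
Shear stress varies linearly with radius: τ = T·r/J = 1509 × 0.0276 / 3.583×10^-6 = 1.163×10^7 Pa.

11.6 MPa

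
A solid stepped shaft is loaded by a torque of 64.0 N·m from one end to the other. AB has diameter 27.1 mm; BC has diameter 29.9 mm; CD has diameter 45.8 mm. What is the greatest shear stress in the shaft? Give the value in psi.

Under the same torque, τ_max = 16T/(πd³) is largest where d is smallest — segment AB (d = 27.1 mm).
τ_max = 16·64.00/(π·(0.0271)³) = 1.638×10^7 Pa.

2380 psi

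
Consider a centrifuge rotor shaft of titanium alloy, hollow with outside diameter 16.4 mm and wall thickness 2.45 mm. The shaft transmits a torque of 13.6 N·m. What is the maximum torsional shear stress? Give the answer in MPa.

20.7 MPa

J = π(d_o⁴ − d_i⁴)/32 = π(0.0164⁴ − 0.0115⁴)/32 = 5.385×10^-9 m⁴.
τ_max = T·r/J = 13.60 × 0.00820 / 5.385×10^-9 = 2.071×10^7 Pa.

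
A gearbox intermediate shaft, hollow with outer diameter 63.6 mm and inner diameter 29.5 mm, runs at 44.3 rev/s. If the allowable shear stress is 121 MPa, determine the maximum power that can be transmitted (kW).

J = π(d_o⁴ − d_i⁴)/32 = π(0.0636⁴ − 0.0295⁴)/32 = 1.532×10^-6 m⁴.
T_max = τ_allow·J/r = 1.21×10^8 × 1.532×10^-6 / 0.0318 = 5829 N·m.
ω = 2π·44.3 = 278.3 rad/s, so P_max = T_max·ω = 1.623×10^6 W.

1620 kW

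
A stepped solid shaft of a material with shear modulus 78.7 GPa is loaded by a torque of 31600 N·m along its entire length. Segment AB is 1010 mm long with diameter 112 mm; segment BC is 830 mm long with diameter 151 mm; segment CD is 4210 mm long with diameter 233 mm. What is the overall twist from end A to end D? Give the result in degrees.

2.21°

J_AB = π(0.112)⁴/32 = 1.54×10^-5 m⁴; J_BC = π(0.151)⁴/32 = 5.10×10^-5 m⁴; J_CD = π(0.233)⁴/32 = 2.89×10^-4 m⁴.
θ = (T/G)·Σ L_i/J_i = (31600/78.7×10⁹)·(1.01/1.54×10^-5 + 0.830/5.10×10^-5 + 4.21/2.89×10^-4) = 0.03862 rad.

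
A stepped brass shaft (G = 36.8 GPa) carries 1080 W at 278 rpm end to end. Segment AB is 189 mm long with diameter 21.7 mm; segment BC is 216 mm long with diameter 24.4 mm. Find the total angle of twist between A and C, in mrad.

15.0 mrad

ω = 2π·278/60 = 29.11 rad/s, so T = P/ω = 1080 / 29.11 = 37.10 N·m.
J_AB = π(0.0217)⁴/32 = 2.18×10^-8 m⁴; J_BC = π(0.0244)⁴/32 = 3.48×10^-8 m⁴.
θ = (T/G)·Σ L_i/J_i = (37.10/36.8×10⁹)·(0.189/2.18×10^-8 + 0.216/3.48×10^-8) = 0.01501 rad.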